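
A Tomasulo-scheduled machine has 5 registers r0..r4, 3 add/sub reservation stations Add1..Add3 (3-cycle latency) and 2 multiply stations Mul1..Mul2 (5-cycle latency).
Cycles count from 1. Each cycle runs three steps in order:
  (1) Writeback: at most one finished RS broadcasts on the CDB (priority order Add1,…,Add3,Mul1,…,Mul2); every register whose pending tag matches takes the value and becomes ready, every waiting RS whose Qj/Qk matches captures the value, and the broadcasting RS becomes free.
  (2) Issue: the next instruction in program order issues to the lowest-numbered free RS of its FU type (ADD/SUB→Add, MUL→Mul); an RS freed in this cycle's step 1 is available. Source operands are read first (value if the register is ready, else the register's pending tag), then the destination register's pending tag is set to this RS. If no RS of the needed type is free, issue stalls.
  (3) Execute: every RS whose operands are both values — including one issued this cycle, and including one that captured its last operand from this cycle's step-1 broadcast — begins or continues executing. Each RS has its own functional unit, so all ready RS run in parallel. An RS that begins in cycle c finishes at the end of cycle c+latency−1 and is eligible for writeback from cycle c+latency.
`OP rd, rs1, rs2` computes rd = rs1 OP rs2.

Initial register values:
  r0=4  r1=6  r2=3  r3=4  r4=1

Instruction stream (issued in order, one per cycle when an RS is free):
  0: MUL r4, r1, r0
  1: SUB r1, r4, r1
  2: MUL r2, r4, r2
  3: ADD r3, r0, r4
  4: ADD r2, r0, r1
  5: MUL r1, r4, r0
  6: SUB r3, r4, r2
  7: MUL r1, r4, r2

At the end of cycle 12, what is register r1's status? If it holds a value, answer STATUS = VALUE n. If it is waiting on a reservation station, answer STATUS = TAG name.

STATUS = TAG Mul1

cycle 1: issue MUL r4<-Mul1 // r0:4,r1:6,r2:3,r3:4,r4:Mul1
cycle 2: issue SUB r1<-Add1 // r0:4,r1:Add1,r2:3,r3:4,r4:Mul1
cycle 3: issue MUL r2<-Mul2 // r0:4,r1:Add1,r2:Mul2,r3:4,r4:Mul1
cycle 4: issue ADD r3<-Add2 // r0:4,r1:Add1,r2:Mul2,r3:Add2,r4:Mul1
cycle 5: issue ADD r2<-Add3 // r0:4,r1:Add1,r2:Add3,r3:Add2,r4:Mul1
cycle 6: CDB Mul1=24; issue MUL r1<-Mul1 // r0:4,r1:Mul1,r2:Add3,r3:Add2,r4:24
cycle 7: stall // r0:4,r1:Mul1,r2:Add3,r3:Add2,r4:24
cycle 8: stall // r0:4,r1:Mul1,r2:Add3,r3:Add2,r4:24
cycle 9: CDB Add1=18; issue SUB r3<-Add1 // r0:4,r1:Mul1,r2:Add3,r3:Add1,r4:24
cycle 10: CDB Add2=28; stall // r0:4,r1:Mul1,r2:Add3,r3:Add1,r4:24
cycle 11: CDB Mul1=96; issue MUL r1<-Mul1 // r0:4,r1:Mul1,r2:Add3,r3:Add1,r4:24
cycle 12: CDB Add3=22 // r0:4,r1:Mul1,r2:22,r3:Add1,r4:24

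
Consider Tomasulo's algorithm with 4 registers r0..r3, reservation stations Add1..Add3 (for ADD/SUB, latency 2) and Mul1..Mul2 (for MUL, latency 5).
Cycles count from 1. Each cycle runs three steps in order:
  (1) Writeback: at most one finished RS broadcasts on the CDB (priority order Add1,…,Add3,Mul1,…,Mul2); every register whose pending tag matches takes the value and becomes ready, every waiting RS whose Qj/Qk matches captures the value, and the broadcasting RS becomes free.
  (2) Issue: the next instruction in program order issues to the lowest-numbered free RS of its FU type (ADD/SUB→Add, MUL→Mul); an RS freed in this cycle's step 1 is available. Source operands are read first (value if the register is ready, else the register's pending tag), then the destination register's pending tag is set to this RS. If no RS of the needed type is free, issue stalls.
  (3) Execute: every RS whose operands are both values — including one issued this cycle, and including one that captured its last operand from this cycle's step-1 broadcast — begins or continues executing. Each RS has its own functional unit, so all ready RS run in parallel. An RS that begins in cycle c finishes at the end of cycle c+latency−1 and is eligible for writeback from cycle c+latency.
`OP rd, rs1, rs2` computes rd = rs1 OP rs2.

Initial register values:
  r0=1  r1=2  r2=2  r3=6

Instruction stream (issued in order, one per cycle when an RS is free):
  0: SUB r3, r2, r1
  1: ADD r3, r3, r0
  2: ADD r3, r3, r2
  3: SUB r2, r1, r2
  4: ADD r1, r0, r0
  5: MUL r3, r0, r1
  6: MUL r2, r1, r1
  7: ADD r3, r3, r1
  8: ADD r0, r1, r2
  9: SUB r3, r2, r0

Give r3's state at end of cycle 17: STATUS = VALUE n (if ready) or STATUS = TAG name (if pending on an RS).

  c1: issue SUB r3<-Add1  regs: r0:1,r1:2,r2:2,r3:Add1
  c2: issue ADD r3<-Add2  regs: r0:1,r1:2,r2:2,r3:Add2
  c3: CDB Add1=0; issue ADD r3<-Add1  regs: r0:1,r1:2,r2:2,r3:Add1
  c4: issue SUB r2<-Add3  regs: r0:1,r1:2,r2:Add3,r3:Add1
  c5: CDB Add2=1; issue ADD r1<-Add2  regs: r0:1,r1:Add2,r2:Add3,r3:Add1
  c6: CDB Add3=0; issue MUL r3<-Mul1  regs: r0:1,r1:Add2,r2:0,r3:Mul1
  c7: CDB Add1=3; issue MUL r2<-Mul2  regs: r0:1,r1:Add2,r2:Mul2,r3:Mul1
  c8: CDB Add2=2; issue ADD r3<-Add1  regs: r0:1,r1:2,r2:Mul2,r3:Add1
  c9: issue ADD r0<-Add2  regs: r0:Add2,r1:2,r2:Mul2,r3:Add1
  c10: issue SUB r3<-Add3  regs: r0:Add2,r1:2,r2:Mul2,r3:Add3
  c11: -  regs: r0:Add2,r1:2,r2:Mul2,r3:Add3
  c12: -  regs: r0:Add2,r1:2,r2:Mul2,r3:Add3
  c13: CDB Mul1=2  regs: r0:Add2,r1:2,r2:Mul2,r3:Add3
  c14: CDB Mul2=4  regs: r0:Add2,r1:2,r2:4,r3:Add3
  c15: CDB Add1=4  regs: r0:Add2,r1:2,r2:4,r3:Add3
  c16: CDB Add2=6  regs: r0:6,r1:2,r2:4,r3:Add3
  c17: -  regs: r0:6,r1:2,r2:4,r3:Add3

STATUS = TAG Add3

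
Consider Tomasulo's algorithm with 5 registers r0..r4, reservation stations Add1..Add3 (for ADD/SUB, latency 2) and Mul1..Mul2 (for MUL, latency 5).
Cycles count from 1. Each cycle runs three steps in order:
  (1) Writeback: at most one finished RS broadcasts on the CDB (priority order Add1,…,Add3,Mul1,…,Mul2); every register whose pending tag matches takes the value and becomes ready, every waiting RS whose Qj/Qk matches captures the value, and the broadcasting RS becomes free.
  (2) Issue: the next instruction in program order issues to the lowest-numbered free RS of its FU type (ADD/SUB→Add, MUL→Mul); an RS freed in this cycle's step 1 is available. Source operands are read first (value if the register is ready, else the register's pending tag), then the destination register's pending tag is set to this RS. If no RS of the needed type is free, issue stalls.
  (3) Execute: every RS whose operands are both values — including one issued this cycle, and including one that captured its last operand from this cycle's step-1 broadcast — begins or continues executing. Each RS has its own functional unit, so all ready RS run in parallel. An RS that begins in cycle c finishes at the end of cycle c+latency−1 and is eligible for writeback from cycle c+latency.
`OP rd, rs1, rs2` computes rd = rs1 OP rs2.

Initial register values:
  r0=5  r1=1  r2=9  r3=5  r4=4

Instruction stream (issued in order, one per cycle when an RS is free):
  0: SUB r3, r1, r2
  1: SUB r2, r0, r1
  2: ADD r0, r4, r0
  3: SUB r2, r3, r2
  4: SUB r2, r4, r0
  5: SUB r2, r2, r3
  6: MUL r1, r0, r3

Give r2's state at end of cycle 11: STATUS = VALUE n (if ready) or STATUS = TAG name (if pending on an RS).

c1: issue SUB r3<-Add1 | r0:5,r1:1,r2:9,r3:Add1,r4:4
c2: issue SUB r2<-Add2 | r0:5,r1:1,r2:Add2,r3:Add1,r4:4
c3: CDB Add1=-8; issue ADD r0<-Add1 | r0:Add1,r1:1,r2:Add2,r3:-8,r4:4
c4: CDB Add2=4; issue SUB r2<-Add2 | r0:Add1,r1:1,r2:Add2,r3:-8,r4:4
c5: CDB Add1=9; issue SUB r2<-Add1 | r0:9,r1:1,r2:Add1,r3:-8,r4:4
c6: CDB Add2=-12; issue SUB r2<-Add2 | r0:9,r1:1,r2:Add2,r3:-8,r4:4
c7: CDB Add1=-5; issue MUL r1<-Mul1 | r0:9,r1:Mul1,r2:Add2,r3:-8,r4:4
c8: - | r0:9,r1:Mul1,r2:Add2,r3:-8,r4:4
c9: CDB Add2=3 | r0:9,r1:Mul1,r2:3,r3:-8,r4:4
c10: - | r0:9,r1:Mul1,r2:3,r3:-8,r4:4
c11: - | r0:9,r1:Mul1,r2:3,r3:-8,r4:4

STATUS = VALUE 3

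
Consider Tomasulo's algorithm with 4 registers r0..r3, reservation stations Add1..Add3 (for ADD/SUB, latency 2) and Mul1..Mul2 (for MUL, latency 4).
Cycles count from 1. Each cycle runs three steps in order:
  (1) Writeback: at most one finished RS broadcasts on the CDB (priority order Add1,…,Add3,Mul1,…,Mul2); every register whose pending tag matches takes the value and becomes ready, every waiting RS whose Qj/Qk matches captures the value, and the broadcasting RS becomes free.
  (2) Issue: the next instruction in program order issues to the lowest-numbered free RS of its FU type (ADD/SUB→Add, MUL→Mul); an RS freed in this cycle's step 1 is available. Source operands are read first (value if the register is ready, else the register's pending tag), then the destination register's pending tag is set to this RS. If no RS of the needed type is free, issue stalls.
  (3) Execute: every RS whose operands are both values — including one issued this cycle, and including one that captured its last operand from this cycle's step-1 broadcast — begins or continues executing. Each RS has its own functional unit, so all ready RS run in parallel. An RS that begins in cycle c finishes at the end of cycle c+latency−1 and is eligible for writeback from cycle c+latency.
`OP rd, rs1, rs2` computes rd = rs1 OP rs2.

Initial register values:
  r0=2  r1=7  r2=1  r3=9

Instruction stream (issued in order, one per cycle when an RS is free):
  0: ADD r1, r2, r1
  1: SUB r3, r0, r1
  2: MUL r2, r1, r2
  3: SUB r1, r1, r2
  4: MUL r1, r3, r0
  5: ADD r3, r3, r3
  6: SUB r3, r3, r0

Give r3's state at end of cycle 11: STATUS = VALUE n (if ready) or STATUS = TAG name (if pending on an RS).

STATUS = VALUE -14

  c1: issue ADD r1<-Add1  regs: r0:2,r1:Add1,r2:1,r3:9
  c2: issue SUB r3<-Add2  regs: r0:2,r1:Add1,r2:1,r3:Add2
  c3: CDB Add1=8; issue MUL r2<-Mul1  regs: r0:2,r1:8,r2:Mul1,r3:Add2
  c4: issue SUB r1<-Add1  regs: r0:2,r1:Add1,r2:Mul1,r3:Add2
  c5: CDB Add2=-6; issue MUL r1<-Mul2  regs: r0:2,r1:Mul2,r2:Mul1,r3:-6
  c6: issue ADD r3<-Add2  regs: r0:2,r1:Mul2,r2:Mul1,r3:Add2
  c7: CDB Mul1=8; issue SUB r3<-Add3  regs: r0:2,r1:Mul2,r2:8,r3:Add3
  c8: CDB Add2=-12  regs: r0:2,r1:Mul2,r2:8,r3:Add3
  c9: CDB Add1=0  regs: r0:2,r1:Mul2,r2:8,r3:Add3
  c10: CDB Add3=-14  regs: r0:2,r1:Mul2,r2:8,r3:-14
  c11: CDB Mul2=-12  regs: r0:2,r1:-12,r2:8,r3:-14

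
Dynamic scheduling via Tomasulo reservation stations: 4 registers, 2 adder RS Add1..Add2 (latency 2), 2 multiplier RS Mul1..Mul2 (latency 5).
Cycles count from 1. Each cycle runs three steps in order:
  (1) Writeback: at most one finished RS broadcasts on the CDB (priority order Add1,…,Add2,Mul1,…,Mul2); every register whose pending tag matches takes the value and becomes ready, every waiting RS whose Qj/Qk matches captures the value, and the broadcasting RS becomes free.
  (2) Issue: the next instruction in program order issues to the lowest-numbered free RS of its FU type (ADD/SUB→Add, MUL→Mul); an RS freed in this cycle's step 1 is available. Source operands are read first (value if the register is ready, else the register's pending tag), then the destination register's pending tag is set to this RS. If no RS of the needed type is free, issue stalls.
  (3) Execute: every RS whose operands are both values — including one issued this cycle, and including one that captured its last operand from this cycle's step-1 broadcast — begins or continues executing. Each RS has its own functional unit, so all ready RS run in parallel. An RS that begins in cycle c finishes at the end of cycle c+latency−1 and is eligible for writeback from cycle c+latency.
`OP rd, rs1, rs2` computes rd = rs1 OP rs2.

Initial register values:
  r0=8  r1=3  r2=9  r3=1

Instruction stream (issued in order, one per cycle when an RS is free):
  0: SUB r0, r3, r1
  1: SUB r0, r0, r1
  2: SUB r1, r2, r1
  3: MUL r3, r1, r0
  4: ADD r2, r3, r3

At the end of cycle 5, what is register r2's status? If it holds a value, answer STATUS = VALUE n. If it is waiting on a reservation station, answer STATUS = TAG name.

c1: issue SUB r0<-Add1 | r0:Add1,r1:3,r2:9,r3:1
c2: issue SUB r0<-Add2 | r0:Add2,r1:3,r2:9,r3:1
c3: CDB Add1=-2; issue SUB r1<-Add1 | r0:Add2,r1:Add1,r2:9,r3:1
c4: issue MUL r3<-Mul1 | r0:Add2,r1:Add1,r2:9,r3:Mul1
c5: CDB Add1=6; issue ADD r2<-Add1 | r0:Add2,r1:6,r2:Add1,r3:Mul1

STATUS = TAG Add1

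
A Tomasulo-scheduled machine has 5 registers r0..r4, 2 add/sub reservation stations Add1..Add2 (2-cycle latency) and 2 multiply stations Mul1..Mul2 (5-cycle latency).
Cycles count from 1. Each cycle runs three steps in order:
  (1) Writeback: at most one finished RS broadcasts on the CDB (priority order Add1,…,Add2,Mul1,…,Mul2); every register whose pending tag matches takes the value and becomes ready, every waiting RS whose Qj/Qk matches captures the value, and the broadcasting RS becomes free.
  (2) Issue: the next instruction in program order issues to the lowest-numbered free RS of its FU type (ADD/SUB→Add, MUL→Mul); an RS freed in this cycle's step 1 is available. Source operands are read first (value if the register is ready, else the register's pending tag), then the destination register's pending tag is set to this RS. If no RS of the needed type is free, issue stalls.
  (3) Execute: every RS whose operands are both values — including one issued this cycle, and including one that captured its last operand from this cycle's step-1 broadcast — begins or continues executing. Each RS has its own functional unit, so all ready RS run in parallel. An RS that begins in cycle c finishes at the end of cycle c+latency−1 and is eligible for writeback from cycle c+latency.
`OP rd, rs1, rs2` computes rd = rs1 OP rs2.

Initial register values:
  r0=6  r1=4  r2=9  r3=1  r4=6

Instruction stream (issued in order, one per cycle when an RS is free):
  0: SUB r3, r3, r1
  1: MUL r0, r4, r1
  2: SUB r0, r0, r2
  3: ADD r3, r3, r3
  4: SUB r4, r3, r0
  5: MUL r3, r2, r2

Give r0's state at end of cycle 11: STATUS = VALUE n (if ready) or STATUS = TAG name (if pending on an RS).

STATUS = VALUE 15

  c1: issue SUB r3<-Add1  regs: r0:6,r1:4,r2:9,r3:Add1,r4:6
  c2: issue MUL r0<-Mul1  regs: r0:Mul1,r1:4,r2:9,r3:Add1,r4:6
  c3: CDB Add1=-3; issue SUB r0<-Add1  regs: r0:Add1,r1:4,r2:9,r3:-3,r4:6
  c4: issue ADD r3<-Add2  regs: r0:Add1,r1:4,r2:9,r3:Add2,r4:6
  c5: stall  regs: r0:Add1,r1:4,r2:9,r3:Add2,r4:6
  c6: CDB Add2=-6; issue SUB r4<-Add2  regs: r0:Add1,r1:4,r2:9,r3:-6,r4:Add2
  c7: CDB Mul1=24; issue MUL r3<-Mul1  regs: r0:Add1,r1:4,r2:9,r3:Mul1,r4:Add2
  c8: -  regs: r0:Add1,r1:4,r2:9,r3:Mul1,r4:Add2
  c9: CDB Add1=15  regs: r0:15,r1:4,r2:9,r3:Mul1,r4:Add2
  c10: -  regs: r0:15,r1:4,r2:9,r3:Mul1,r4:Add2
  c11: CDB Add2=-21  regs: r0:15,r1:4,r2:9,r3:Mul1,r4:-21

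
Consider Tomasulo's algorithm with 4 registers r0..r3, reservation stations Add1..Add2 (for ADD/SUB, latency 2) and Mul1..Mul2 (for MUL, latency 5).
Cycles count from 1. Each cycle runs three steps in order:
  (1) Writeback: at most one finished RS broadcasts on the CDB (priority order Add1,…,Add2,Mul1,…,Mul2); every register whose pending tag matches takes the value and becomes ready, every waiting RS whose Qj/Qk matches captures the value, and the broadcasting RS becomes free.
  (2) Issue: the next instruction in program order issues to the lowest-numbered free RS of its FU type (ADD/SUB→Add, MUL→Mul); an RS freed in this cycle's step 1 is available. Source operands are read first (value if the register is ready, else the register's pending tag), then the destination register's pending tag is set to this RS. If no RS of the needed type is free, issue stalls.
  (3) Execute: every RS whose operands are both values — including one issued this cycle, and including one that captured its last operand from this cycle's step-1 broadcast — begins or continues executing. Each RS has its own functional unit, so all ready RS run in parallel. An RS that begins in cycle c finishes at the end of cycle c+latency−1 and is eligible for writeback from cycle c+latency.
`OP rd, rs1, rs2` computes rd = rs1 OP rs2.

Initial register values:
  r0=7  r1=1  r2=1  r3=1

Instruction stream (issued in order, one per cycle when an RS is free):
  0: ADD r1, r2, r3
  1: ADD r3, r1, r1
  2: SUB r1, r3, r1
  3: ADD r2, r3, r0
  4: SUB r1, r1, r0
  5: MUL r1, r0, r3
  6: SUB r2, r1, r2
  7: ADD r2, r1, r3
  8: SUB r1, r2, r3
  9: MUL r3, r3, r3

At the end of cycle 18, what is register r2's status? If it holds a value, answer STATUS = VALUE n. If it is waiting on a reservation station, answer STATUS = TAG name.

STATUS = VALUE 32

cycle 1: issue ADD r1<-Add1 // r0:7,r1:Add1,r2:1,r3:1
cycle 2: issue ADD r3<-Add2 // r0:7,r1:Add1,r2:1,r3:Add2
cycle 3: CDB Add1=2; issue SUB r1<-Add1 // r0:7,r1:Add1,r2:1,r3:Add2
cycle 4: stall // r0:7,r1:Add1,r2:1,r3:Add2
cycle 5: CDB Add2=4; issue ADD r2<-Add2 // r0:7,r1:Add1,r2:Add2,r3:4
cycle 6: stall // r0:7,r1:Add1,r2:Add2,r3:4
cycle 7: CDB Add1=2; issue SUB r1<-Add1 // r0:7,r1:Add1,r2:Add2,r3:4
cycle 8: CDB Add2=11; issue MUL r1<-Mul1 // r0:7,r1:Mul1,r2:11,r3:4
cycle 9: CDB Add1=-5; issue SUB r2<-Add1 // r0:7,r1:Mul1,r2:Add1,r3:4
cycle 10: issue ADD r2<-Add2 // r0:7,r1:Mul1,r2:Add2,r3:4
cycle 11: stall // r0:7,r1:Mul1,r2:Add2,r3:4
cycle 12: stall // r0:7,r1:Mul1,r2:Add2,r3:4
cycle 13: CDB Mul1=28; stall // r0:7,r1:28,r2:Add2,r3:4
cycle 14: stall // r0:7,r1:28,r2:Add2,r3:4
cycle 15: CDB Add1=17; issue SUB r1<-Add1 // r0:7,r1:Add1,r2:Add2,r3:4
cycle 16: CDB Add2=32; issue MUL r3<-Mul1 // r0:7,r1:Add1,r2:32,r3:Mul1
cycle 17: - // r0:7,r1:Add1,r2:32,r3:Mul1
cycle 18: CDB Add1=28 // r0:7,r1:28,r2:32,r3:Mul1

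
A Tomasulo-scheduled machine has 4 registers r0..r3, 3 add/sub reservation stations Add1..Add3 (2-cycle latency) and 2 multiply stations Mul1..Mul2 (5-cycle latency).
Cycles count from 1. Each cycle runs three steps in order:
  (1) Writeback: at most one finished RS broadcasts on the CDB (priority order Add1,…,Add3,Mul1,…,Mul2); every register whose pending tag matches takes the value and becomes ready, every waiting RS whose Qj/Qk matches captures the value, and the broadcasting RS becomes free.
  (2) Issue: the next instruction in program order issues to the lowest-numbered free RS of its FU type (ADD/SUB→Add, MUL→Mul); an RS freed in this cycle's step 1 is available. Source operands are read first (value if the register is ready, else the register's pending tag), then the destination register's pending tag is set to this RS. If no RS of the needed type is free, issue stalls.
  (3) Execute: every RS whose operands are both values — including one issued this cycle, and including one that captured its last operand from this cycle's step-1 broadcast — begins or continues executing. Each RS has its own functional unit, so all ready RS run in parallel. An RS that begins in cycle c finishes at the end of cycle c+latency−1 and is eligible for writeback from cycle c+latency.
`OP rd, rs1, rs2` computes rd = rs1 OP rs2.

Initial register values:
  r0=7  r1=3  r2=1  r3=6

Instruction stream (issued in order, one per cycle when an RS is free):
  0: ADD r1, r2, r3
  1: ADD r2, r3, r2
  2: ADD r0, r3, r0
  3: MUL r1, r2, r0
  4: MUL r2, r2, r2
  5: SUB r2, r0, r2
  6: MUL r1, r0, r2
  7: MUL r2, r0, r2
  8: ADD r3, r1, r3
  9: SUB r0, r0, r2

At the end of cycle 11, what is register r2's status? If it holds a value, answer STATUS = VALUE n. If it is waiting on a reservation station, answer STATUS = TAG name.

cycle 1: issue ADD r1<-Add1 // r0:7,r1:Add1,r2:1,r3:6
cycle 2: issue ADD r2<-Add2 // r0:7,r1:Add1,r2:Add2,r3:6
cycle 3: CDB Add1=7; issue ADD r0<-Add1 // r0:Add1,r1:7,r2:Add2,r3:6
cycle 4: CDB Add2=7; issue MUL r1<-Mul1 // r0:Add1,r1:Mul1,r2:7,r3:6
cycle 5: CDB Add1=13; issue MUL r2<-Mul2 // r0:13,r1:Mul1,r2:Mul2,r3:6
cycle 6: issue SUB r2<-Add1 // r0:13,r1:Mul1,r2:Add1,r3:6
cycle 7: stall // r0:13,r1:Mul1,r2:Add1,r3:6
cycle 8: stall // r0:13,r1:Mul1,r2:Add1,r3:6
cycle 9: stall // r0:13,r1:Mul1,r2:Add1,r3:6
cycle 10: CDB Mul1=91; issue MUL r1<-Mul1 // r0:13,r1:Mul1,r2:Add1,r3:6
cycle 11: CDB Mul2=49; issue MUL r2<-Mul2 // r0:13,r1:Mul1,r2:Mul2,r3:6

STATUS = TAG Mul2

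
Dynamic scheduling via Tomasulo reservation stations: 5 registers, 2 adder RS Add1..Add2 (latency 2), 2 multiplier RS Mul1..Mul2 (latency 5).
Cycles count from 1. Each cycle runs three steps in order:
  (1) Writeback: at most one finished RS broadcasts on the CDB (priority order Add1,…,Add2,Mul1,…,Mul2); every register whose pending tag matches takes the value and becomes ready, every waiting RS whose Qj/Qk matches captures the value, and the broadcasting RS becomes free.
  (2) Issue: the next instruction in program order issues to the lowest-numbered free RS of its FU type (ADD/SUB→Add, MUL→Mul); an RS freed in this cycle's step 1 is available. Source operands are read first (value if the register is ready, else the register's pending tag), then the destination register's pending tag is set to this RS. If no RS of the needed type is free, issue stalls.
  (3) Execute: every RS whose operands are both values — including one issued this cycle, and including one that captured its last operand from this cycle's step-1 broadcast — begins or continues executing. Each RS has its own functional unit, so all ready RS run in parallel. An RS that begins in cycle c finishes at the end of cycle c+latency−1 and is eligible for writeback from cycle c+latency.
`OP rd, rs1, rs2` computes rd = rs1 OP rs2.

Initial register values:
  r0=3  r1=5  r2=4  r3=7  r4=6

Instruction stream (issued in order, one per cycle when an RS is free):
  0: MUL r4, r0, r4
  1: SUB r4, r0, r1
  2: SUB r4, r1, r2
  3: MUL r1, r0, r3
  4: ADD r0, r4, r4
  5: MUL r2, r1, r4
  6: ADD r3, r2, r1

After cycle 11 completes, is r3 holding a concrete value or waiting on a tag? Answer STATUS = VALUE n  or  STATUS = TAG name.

  c1: issue MUL r4<-Mul1  regs: r0:3,r1:5,r2:4,r3:7,r4:Mul1
  c2: issue SUB r4<-Add1  regs: r0:3,r1:5,r2:4,r3:7,r4:Add1
  c3: issue SUB r4<-Add2  regs: r0:3,r1:5,r2:4,r3:7,r4:Add2
  c4: CDB Add1=-2; issue MUL r1<-Mul2  regs: r0:3,r1:Mul2,r2:4,r3:7,r4:Add2
  c5: CDB Add2=1; issue ADD r0<-Add1  regs: r0:Add1,r1:Mul2,r2:4,r3:7,r4:1
  c6: CDB Mul1=18; issue MUL r2<-Mul1  regs: r0:Add1,r1:Mul2,r2:Mul1,r3:7,r4:1
  c7: CDB Add1=2; issue ADD r3<-Add1  regs: r0:2,r1:Mul2,r2:Mul1,r3:Add1,r4:1
  c8: -  regs: r0:2,r1:Mul2,r2:Mul1,r3:Add1,r4:1
  c9: CDB Mul2=21  regs: r0:2,r1:21,r2:Mul1,r3:Add1,r4:1
  c10: -  regs: r0:2,r1:21,r2:Mul1,r3:Add1,r4:1
  c11: -  regs: r0:2,r1:21,r2:Mul1,r3:Add1,r4:1

STATUS = TAG Add1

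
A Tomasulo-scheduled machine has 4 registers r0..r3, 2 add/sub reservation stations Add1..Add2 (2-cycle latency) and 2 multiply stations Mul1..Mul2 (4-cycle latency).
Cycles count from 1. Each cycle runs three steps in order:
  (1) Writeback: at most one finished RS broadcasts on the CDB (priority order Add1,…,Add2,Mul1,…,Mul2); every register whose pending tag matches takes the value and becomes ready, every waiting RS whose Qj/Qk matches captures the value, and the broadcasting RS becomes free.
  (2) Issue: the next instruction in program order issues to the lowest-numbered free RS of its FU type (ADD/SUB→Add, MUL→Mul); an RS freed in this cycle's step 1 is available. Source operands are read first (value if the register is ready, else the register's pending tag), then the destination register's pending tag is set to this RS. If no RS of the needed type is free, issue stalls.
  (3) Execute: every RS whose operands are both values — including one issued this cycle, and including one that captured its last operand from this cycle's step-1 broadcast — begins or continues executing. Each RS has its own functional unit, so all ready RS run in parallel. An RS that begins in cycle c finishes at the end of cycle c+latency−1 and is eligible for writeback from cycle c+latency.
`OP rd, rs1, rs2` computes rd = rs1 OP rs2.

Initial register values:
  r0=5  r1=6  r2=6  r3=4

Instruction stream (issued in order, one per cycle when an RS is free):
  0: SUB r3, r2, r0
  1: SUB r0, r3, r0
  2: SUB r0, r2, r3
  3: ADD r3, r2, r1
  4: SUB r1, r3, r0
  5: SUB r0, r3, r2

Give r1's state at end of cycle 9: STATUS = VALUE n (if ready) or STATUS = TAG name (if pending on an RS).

cycle 1: issue SUB r3<-Add1 // r0:5,r1:6,r2:6,r3:Add1
cycle 2: issue SUB r0<-Add2 // r0:Add2,r1:6,r2:6,r3:Add1
cycle 3: CDB Add1=1; issue SUB r0<-Add1 // r0:Add1,r1:6,r2:6,r3:1
cycle 4: stall // r0:Add1,r1:6,r2:6,r3:1
cycle 5: CDB Add1=5; issue ADD r3<-Add1 // r0:5,r1:6,r2:6,r3:Add1
cycle 6: CDB Add2=-4; issue SUB r1<-Add2 // r0:5,r1:Add2,r2:6,r3:Add1
cycle 7: CDB Add1=12; issue SUB r0<-Add1 // r0:Add1,r1:Add2,r2:6,r3:12
cycle 8: - // r0:Add1,r1:Add2,r2:6,r3:12
cycle 9: CDB Add1=6 // r0:6,r1:Add2,r2:6,r3:12

STATUS = TAG Add2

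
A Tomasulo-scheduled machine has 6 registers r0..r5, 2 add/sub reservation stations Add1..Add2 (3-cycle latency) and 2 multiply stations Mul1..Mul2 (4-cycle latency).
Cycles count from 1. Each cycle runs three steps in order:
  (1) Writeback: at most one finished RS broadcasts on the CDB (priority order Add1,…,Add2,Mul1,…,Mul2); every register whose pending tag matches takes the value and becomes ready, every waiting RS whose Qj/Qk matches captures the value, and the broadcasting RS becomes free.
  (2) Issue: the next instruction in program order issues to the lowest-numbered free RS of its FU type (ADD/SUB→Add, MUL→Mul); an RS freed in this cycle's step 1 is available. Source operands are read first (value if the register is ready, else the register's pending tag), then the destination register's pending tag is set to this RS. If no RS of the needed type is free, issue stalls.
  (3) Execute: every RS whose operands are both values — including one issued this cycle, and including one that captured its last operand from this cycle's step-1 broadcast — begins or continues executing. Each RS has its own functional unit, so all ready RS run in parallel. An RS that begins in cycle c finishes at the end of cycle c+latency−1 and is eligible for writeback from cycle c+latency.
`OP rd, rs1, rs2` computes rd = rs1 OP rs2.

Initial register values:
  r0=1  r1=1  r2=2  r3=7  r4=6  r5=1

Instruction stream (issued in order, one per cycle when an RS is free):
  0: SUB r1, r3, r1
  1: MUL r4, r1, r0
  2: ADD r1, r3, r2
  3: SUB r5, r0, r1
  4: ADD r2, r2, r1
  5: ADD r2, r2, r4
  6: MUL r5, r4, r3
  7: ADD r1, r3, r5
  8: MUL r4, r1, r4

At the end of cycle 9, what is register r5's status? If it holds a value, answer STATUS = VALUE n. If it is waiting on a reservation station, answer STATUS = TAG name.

STATUS = VALUE -8

c1: issue SUB r1<-Add1 | r0:1,r1:Add1,r2:2,r3:7,r4:6,r5:1
c2: issue MUL r4<-Mul1 | r0:1,r1:Add1,r2:2,r3:7,r4:Mul1,r5:1
c3: issue ADD r1<-Add2 | r0:1,r1:Add2,r2:2,r3:7,r4:Mul1,r5:1
c4: CDB Add1=6; issue SUB r5<-Add1 | r0:1,r1:Add2,r2:2,r3:7,r4:Mul1,r5:Add1
c5: stall | r0:1,r1:Add2,r2:2,r3:7,r4:Mul1,r5:Add1
c6: CDB Add2=9; issue ADD r2<-Add2 | r0:1,r1:9,r2:Add2,r3:7,r4:Mul1,r5:Add1
c7: stall | r0:1,r1:9,r2:Add2,r3:7,r4:Mul1,r5:Add1
c8: CDB Mul1=6; stall | r0:1,r1:9,r2:Add2,r3:7,r4:6,r5:Add1
c9: CDB Add1=-8; issue ADD r2<-Add1 | r0:1,r1:9,r2:Add1,r3:7,r4:6,r5:-8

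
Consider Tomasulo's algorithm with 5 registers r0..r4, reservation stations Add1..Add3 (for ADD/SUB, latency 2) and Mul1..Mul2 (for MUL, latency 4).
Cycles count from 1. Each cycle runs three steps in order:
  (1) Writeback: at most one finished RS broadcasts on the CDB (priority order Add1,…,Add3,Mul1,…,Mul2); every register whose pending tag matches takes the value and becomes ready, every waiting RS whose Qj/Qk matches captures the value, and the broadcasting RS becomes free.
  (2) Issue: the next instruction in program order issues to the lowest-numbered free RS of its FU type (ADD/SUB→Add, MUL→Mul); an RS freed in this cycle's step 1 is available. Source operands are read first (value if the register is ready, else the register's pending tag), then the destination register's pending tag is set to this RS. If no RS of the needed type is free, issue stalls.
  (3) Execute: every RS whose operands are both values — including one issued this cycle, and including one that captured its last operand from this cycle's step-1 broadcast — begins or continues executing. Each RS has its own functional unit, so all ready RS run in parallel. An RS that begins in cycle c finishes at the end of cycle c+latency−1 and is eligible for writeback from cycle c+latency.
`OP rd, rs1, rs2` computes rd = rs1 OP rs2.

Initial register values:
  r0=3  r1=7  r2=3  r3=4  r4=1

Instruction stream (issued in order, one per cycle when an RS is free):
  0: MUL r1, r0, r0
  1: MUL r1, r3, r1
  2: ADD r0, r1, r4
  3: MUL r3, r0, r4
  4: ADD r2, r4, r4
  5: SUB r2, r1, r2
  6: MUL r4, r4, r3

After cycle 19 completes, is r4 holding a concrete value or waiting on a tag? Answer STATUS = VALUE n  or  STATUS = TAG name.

c1: issue MUL r1<-Mul1 | r0:3,r1:Mul1,r2:3,r3:4,r4:1
c2: issue MUL r1<-Mul2 | r0:3,r1:Mul2,r2:3,r3:4,r4:1
c3: issue ADD r0<-Add1 | r0:Add1,r1:Mul2,r2:3,r3:4,r4:1
c4: stall | r0:Add1,r1:Mul2,r2:3,r3:4,r4:1
c5: CDB Mul1=9; issue MUL r3<-Mul1 | r0:Add1,r1:Mul2,r2:3,r3:Mul1,r4:1
c6: issue ADD r2<-Add2 | r0:Add1,r1:Mul2,r2:Add2,r3:Mul1,r4:1
c7: issue SUB r2<-Add3 | r0:Add1,r1:Mul2,r2:Add3,r3:Mul1,r4:1
c8: CDB Add2=2; stall | r0:Add1,r1:Mul2,r2:Add3,r3:Mul1,r4:1
c9: CDB Mul2=36; issue MUL r4<-Mul2 | r0:Add1,r1:36,r2:Add3,r3:Mul1,r4:Mul2
c10: - | r0:Add1,r1:36,r2:Add3,r3:Mul1,r4:Mul2
c11: CDB Add1=37 | r0:37,r1:36,r2:Add3,r3:Mul1,r4:Mul2
c12: CDB Add3=34 | r0:37,r1:36,r2:34,r3:Mul1,r4:Mul2
c13: - | r0:37,r1:36,r2:34,r3:Mul1,r4:Mul2
c14: - | r0:37,r1:36,r2:34,r3:Mul1,r4:Mul2
c15: CDB Mul1=37 | r0:37,r1:36,r2:34,r3:37,r4:Mul2
c16: - | r0:37,r1:36,r2:34,r3:37,r4:Mul2
c17: - | r0:37,r1:36,r2:34,r3:37,r4:Mul2
c18: - | r0:37,r1:36,r2:34,r3:37,r4:Mul2
c19: CDB Mul2=37 | r0:37,r1:36,r2:34,r3:37,r4:37

STATUS = VALUE 37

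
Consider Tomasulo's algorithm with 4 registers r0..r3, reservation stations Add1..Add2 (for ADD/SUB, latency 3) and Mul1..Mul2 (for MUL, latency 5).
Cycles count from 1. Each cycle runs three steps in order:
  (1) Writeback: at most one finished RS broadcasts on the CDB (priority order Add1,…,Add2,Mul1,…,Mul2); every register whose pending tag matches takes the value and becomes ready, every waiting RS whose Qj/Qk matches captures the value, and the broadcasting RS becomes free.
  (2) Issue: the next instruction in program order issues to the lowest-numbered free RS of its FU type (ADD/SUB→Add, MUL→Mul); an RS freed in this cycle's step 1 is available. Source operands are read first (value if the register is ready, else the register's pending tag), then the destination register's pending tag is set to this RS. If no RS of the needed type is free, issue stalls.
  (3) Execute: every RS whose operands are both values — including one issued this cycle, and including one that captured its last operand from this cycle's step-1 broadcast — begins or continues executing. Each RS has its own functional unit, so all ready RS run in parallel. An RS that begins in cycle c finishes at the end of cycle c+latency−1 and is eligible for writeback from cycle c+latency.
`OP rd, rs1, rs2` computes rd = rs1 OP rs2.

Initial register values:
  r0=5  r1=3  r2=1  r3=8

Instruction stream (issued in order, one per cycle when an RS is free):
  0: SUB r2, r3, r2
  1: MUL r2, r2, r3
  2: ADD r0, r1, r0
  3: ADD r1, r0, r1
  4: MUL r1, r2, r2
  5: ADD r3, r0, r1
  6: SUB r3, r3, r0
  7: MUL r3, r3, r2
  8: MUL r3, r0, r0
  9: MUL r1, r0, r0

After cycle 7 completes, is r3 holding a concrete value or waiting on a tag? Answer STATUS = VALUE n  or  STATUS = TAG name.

c1: issue SUB r2<-Add1 | r0:5,r1:3,r2:Add1,r3:8
c2: issue MUL r2<-Mul1 | r0:5,r1:3,r2:Mul1,r3:8
c3: issue ADD r0<-Add2 | r0:Add2,r1:3,r2:Mul1,r3:8
c4: CDB Add1=7; issue ADD r1<-Add1 | r0:Add2,r1:Add1,r2:Mul1,r3:8
c5: issue MUL r1<-Mul2 | r0:Add2,r1:Mul2,r2:Mul1,r3:8
c6: CDB Add2=8; issue ADD r3<-Add2 | r0:8,r1:Mul2,r2:Mul1,r3:Add2
c7: stall | r0:8,r1:Mul2,r2:Mul1,r3:Add2

STATUS = TAG Add2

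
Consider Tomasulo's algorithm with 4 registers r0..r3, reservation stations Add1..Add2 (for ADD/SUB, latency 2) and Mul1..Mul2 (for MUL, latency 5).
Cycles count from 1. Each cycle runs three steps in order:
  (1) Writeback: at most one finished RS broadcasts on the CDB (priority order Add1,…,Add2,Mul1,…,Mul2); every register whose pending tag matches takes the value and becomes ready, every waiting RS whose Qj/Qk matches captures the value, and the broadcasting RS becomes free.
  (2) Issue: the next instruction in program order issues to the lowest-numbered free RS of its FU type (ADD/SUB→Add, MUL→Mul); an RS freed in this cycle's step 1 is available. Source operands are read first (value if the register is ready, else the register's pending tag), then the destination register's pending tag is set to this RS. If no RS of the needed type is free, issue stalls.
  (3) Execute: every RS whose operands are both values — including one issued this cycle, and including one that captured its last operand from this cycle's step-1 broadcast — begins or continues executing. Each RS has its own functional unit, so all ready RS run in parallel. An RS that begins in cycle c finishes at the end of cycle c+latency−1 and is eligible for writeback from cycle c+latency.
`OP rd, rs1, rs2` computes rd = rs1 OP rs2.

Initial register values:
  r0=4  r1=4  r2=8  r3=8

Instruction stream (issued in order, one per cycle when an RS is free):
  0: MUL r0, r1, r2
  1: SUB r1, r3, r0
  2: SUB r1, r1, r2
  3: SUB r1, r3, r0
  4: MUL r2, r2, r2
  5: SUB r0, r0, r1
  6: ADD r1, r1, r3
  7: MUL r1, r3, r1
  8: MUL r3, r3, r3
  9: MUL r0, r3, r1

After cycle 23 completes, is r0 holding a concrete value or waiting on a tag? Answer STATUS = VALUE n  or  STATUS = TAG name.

STATUS = TAG Mul2

cycle 1: issue MUL r0<-Mul1 // r0:Mul1,r1:4,r2:8,r3:8
cycle 2: issue SUB r1<-Add1 // r0:Mul1,r1:Add1,r2:8,r3:8
cycle 3: issue SUB r1<-Add2 // r0:Mul1,r1:Add2,r2:8,r3:8
cycle 4: stall // r0:Mul1,r1:Add2,r2:8,r3:8
cycle 5: stall // r0:Mul1,r1:Add2,r2:8,r3:8
cycle 6: CDB Mul1=32; stall // r0:32,r1:Add2,r2:8,r3:8
cycle 7: stall // r0:32,r1:Add2,r2:8,r3:8
cycle 8: CDB Add1=-24; issue SUB r1<-Add1 // r0:32,r1:Add1,r2:8,r3:8
cycle 9: issue MUL r2<-Mul1 // r0:32,r1:Add1,r2:Mul1,r3:8
cycle 10: CDB Add1=-24; issue SUB r0<-Add1 // r0:Add1,r1:-24,r2:Mul1,r3:8
cycle 11: CDB Add2=-32; issue ADD r1<-Add2 // r0:Add1,r1:Add2,r2:Mul1,r3:8
cycle 12: CDB Add1=56; issue MUL r1<-Mul2 // r0:56,r1:Mul2,r2:Mul1,r3:8
cycle 13: CDB Add2=-16; stall // r0:56,r1:Mul2,r2:Mul1,r3:8
cycle 14: CDB Mul1=64; issue MUL r3<-Mul1 // r0:56,r1:Mul2,r2:64,r3:Mul1
cycle 15: stall // r0:56,r1:Mul2,r2:64,r3:Mul1
cycle 16: stall // r0:56,r1:Mul2,r2:64,r3:Mul1
cycle 17: stall // r0:56,r1:Mul2,r2:64,r3:Mul1
cycle 18: CDB Mul2=-128; issue MUL r0<-Mul2 // r0:Mul2,r1:-128,r2:64,r3:Mul1
cycle 19: CDB Mul1=64 // r0:Mul2,r1:-128,r2:64,r3:64
cycle 20: - // r0:Mul2,r1:-128,r2:64,r3:64
cycle 21: - // r0:Mul2,r1:-128,r2:64,r3:64
cycle 22: - // r0:Mul2,r1:-128,r2:64,r3:64
cycle 23: - // r0:Mul2,r1:-128,r2:64,r3:64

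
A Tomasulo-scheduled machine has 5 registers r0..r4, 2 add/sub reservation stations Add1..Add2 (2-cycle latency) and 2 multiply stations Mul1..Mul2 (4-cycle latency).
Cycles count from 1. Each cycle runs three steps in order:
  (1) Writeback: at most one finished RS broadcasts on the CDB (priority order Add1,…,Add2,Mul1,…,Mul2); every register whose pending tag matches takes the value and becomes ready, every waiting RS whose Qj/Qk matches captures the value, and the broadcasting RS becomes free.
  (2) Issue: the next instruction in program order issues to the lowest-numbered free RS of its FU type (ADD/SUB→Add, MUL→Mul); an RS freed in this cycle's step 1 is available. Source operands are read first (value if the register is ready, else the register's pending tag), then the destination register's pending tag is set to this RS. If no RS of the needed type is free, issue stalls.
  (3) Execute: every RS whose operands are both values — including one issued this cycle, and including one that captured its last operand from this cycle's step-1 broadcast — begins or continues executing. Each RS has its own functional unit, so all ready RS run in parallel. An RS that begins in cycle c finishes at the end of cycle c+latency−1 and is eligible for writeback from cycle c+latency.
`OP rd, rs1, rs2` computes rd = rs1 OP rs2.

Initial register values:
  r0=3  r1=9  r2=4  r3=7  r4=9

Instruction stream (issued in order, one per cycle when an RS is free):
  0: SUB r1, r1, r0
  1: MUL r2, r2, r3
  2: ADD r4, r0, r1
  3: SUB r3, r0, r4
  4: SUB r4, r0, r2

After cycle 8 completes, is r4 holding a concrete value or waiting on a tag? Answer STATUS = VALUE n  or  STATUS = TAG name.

STATUS = VALUE -25

cycle 1: issue SUB r1<-Add1 // r0:3,r1:Add1,r2:4,r3:7,r4:9
cycle 2: issue MUL r2<-Mul1 // r0:3,r1:Add1,r2:Mul1,r3:7,r4:9
cycle 3: CDB Add1=6; issue ADD r4<-Add1 // r0:3,r1:6,r2:Mul1,r3:7,r4:Add1
cycle 4: issue SUB r3<-Add2 // r0:3,r1:6,r2:Mul1,r3:Add2,r4:Add1
cycle 5: CDB Add1=9; issue SUB r4<-Add1 // r0:3,r1:6,r2:Mul1,r3:Add2,r4:Add1
cycle 6: CDB Mul1=28 // r0:3,r1:6,r2:28,r3:Add2,r4:Add1
cycle 7: CDB Add2=-6 // r0:3,r1:6,r2:28,r3:-6,r4:Add1
cycle 8: CDB Add1=-25 // r0:3,r1:6,r2:28,r3:-6,r4:-25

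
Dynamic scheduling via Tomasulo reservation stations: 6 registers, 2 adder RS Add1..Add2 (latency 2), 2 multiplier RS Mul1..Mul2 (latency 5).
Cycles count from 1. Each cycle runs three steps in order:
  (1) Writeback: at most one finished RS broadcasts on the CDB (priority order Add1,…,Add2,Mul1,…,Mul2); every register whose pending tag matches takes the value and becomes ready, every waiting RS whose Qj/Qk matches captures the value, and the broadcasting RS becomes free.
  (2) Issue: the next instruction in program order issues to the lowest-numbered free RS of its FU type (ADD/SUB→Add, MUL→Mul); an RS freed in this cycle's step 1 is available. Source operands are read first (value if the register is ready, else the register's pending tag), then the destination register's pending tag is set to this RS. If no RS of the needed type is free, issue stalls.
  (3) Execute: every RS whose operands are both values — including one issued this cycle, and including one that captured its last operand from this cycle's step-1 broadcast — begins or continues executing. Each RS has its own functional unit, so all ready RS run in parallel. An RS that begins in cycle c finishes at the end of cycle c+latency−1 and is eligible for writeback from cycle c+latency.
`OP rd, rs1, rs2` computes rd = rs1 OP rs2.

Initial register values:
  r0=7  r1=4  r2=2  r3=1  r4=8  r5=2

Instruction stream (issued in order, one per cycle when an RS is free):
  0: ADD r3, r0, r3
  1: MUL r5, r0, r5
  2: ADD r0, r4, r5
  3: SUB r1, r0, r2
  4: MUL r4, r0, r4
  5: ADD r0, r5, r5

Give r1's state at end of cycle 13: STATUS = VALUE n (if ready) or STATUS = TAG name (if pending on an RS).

  c1: issue ADD r3<-Add1  regs: r0:7,r1:4,r2:2,r3:Add1,r4:8,r5:2
  c2: issue MUL r5<-Mul1  regs: r0:7,r1:4,r2:2,r3:Add1,r4:8,r5:Mul1
  c3: CDB Add1=8; issue ADD r0<-Add1  regs: r0:Add1,r1:4,r2:2,r3:8,r4:8,r5:Mul1
  c4: issue SUB r1<-Add2  regs: r0:Add1,r1:Add2,r2:2,r3:8,r4:8,r5:Mul1
  c5: issue MUL r4<-Mul2  regs: r0:Add1,r1:Add2,r2:2,r3:8,r4:Mul2,r5:Mul1
  c6: stall  regs: r0:Add1,r1:Add2,r2:2,r3:8,r4:Mul2,r5:Mul1
  c7: CDB Mul1=14; stall  regs: r0:Add1,r1:Add2,r2:2,r3:8,r4:Mul2,r5:14
  c8: stall  regs: r0:Add1,r1:Add2,r2:2,r3:8,r4:Mul2,r5:14
  c9: CDB Add1=22; issue ADD r0<-Add1  regs: r0:Add1,r1:Add2,r2:2,r3:8,r4:Mul2,r5:14
  c10: -  regs: r0:Add1,r1:Add2,r2:2,r3:8,r4:Mul2,r5:14
  c11: CDB Add1=28  regs: r0:28,r1:Add2,r2:2,r3:8,r4:Mul2,r5:14
  c12: CDB Add2=20  regs: r0:28,r1:20,r2:2,r3:8,r4:Mul2,r5:14
  c13: -  regs: r0:28,r1:20,r2:2,r3:8,r4:Mul2,r5:14

STATUS = VALUE 20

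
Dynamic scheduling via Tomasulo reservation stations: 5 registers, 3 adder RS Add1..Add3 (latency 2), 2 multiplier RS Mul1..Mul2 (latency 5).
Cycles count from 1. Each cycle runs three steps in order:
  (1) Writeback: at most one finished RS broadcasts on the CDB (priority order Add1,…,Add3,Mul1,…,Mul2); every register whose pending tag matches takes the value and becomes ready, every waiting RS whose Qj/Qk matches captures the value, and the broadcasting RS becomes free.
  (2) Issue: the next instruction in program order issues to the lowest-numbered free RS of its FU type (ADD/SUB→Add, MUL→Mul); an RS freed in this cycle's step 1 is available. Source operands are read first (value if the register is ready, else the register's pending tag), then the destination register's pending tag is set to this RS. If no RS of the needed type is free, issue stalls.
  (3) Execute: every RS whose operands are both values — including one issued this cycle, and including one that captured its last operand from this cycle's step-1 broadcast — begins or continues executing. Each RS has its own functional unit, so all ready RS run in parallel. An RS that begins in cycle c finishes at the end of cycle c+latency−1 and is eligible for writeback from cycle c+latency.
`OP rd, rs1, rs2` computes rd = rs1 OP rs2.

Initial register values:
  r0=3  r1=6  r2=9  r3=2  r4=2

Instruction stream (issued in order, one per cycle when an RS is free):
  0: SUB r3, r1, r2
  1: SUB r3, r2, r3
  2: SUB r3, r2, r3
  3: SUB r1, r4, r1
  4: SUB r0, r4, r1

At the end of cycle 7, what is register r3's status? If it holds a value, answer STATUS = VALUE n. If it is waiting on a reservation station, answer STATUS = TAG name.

  c1: issue SUB r3<-Add1  regs: r0:3,r1:6,r2:9,r3:Add1,r4:2
  c2: issue SUB r3<-Add2  regs: r0:3,r1:6,r2:9,r3:Add2,r4:2
  c3: CDB Add1=-3; issue SUB r3<-Add1  regs: r0:3,r1:6,r2:9,r3:Add1,r4:2
  c4: issue SUB r1<-Add3  regs: r0:3,r1:Add3,r2:9,r3:Add1,r4:2
  c5: CDB Add2=12; issue SUB r0<-Add2  regs: r0:Add2,r1:Add3,r2:9,r3:Add1,r4:2
  c6: CDB Add3=-4  regs: r0:Add2,r1:-4,r2:9,r3:Add1,r4:2
  c7: CDB Add1=-3  regs: r0:Add2,r1:-4,r2:9,r3:-3,r4:2

STATUS = VALUE -3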